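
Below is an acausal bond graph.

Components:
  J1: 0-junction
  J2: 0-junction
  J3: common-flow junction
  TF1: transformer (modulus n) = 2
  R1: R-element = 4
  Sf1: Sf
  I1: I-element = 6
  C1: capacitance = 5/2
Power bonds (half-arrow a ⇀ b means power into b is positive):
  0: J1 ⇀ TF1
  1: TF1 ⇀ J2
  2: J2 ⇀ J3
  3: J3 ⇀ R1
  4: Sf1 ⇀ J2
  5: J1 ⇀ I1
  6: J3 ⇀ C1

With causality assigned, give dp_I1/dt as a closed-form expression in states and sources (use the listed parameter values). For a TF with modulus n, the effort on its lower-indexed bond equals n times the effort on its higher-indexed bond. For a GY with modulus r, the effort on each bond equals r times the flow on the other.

b4 stroke at Sf1  (Sf1: flow source, stroke at near end)
b5 stroke at I1  (prefer integral on I1)
b0 stroke at J1  (J1: last free bond brings effort in)
b1 stroke at TF1  (TF1: transformer flips bond 0)
b2 stroke at J2  (closing 0-jn rule on J2)
b3 stroke at J3  (1-jn J3 has f-setter on 2)
b6 stroke at J3  (J3 flow already set via bond 2)

dp_I1/dt = 8*F_Sf1 - 8*p_I1/3 + 4*q_C1/5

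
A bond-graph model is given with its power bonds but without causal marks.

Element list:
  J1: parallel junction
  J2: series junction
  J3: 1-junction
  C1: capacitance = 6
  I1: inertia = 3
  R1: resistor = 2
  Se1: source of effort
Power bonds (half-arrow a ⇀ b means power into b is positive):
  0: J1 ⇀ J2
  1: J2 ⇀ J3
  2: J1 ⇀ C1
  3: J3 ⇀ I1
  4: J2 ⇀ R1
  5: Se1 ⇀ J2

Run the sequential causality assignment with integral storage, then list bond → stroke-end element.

bond 0 →J2
bond 1 →J3
bond 2 →J1
bond 3 →I1
bond 4 →J2
bond 5 →J2

β5 |J2  (source Se1 imposes e)
β2 |J1  (C1 integral (e out))
β0 |J2  (J1: bond 2 brought effort, rest push out)
β3 |I1  (prefer integral on I1)
β1 |J3  (J3 flow already set via bond 3)
β4 |J2  (J2: bond 1 brought flow, rest push out)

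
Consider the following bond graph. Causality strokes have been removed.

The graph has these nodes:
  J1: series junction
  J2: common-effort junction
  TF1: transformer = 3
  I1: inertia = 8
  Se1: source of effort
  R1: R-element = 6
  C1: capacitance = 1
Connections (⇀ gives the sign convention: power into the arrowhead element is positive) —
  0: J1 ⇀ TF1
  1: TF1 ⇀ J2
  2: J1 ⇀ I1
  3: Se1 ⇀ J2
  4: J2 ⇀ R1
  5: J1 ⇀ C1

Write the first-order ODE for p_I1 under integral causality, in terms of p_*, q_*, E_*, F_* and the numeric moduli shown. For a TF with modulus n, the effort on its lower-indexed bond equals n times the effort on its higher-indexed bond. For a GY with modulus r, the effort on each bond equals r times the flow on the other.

dp_I1/dt = -3*E_Se1 - q_C1

#3 stroke→J2  (Se1 fixes effort; stroke away)
#1 stroke→TF1  (J2: bond 3 brought effort, rest push out)
#4 stroke→R1  (0-jn J2 has e-setter on 3)
#0 stroke→J1  (TF TF1: opposite of bond 1)
#2 stroke→I1  (I1: I, integral causality)
#5 stroke→J1  (common-f at J1 fixed by 2)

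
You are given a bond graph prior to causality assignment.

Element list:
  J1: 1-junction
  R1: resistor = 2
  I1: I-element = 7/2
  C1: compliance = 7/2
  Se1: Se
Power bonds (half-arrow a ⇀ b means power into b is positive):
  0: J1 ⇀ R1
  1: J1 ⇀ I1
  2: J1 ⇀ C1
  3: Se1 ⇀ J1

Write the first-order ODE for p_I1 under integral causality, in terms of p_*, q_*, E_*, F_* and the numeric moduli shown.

dp_I1/dt = E_Se1 - 4*p_I1/7 - 2*q_C1/7

β3 stroke→J1  (Se1 (Se) sets effort on bond)
β1 stroke→I1  (I1 outputs flow p/I1)
β0 stroke→J1  (J1: bond 1 brought flow, rest push out)
β2 stroke→J1  (J1: bond 1 brought flow, rest push out)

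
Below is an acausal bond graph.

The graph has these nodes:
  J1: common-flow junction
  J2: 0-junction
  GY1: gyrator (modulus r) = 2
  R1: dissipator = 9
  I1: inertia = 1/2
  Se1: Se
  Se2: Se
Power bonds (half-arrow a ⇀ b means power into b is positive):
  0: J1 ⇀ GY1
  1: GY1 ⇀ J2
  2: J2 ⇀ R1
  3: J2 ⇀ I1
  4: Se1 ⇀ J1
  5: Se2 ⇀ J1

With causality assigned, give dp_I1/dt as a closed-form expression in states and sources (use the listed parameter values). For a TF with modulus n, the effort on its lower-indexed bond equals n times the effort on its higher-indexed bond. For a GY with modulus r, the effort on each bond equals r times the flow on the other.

dp_I1/dt = 9*E_Se1/2 + 9*E_Se2/2 - 18*p_I1

β4 stroke→J1  (Se1: effort source, stroke at far end)
β5 stroke→J1  (Se2: effort source, stroke at far end)
β0 stroke→GY1  (only one flow-in slot at J1)
β1 stroke→GY1  (through GY1, causality inverts; strokes same side of GY1)
β3 stroke→I1  (I1: I, integral causality)
β2 stroke→J2  (closing 0-jn rule on J2)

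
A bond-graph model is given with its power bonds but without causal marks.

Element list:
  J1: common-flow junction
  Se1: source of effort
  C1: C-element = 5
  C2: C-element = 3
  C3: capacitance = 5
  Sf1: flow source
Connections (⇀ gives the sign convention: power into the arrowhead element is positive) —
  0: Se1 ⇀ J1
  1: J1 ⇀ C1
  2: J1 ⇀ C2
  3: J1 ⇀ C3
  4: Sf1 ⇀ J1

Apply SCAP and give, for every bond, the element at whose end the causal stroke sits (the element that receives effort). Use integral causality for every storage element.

bond 0 stroke at J1
bond 1 stroke at J1
bond 2 stroke at J1
bond 3 stroke at J1
bond 4 stroke at Sf1

b0 stroke→J1  (Se1 fixes effort; stroke away)
b4 stroke→Sf1  (Sf1 fixes flow; stroke at Sf1)
b1 stroke→J1  (1-jn J1 has f-setter on 4)
b2 stroke→J1  (J1: bond 4 brought flow, rest push out)
b3 stroke→J1  (common-f at J1 fixed by 4)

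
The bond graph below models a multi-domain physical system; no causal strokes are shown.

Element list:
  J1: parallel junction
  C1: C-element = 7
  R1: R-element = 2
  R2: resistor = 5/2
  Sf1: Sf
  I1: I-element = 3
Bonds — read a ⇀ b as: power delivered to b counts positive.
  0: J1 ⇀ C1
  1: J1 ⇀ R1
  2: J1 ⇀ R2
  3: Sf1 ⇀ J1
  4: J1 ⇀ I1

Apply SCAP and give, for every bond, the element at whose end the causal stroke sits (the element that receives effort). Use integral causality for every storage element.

#0 stroke→J1
#1 stroke→R1
#2 stroke→R2
#3 stroke→Sf1
#4 stroke→I1

b3 →Sf1  (Sf1 fixes flow; stroke at Sf1)
b0 →J1  (C1: C, integral causality)
b1 →R1  (common-e at J1 fixed by 0)
b2 →R2  (J1 effort already set via bond 0)
b4 →I1  (J1 effort already set via bond 0)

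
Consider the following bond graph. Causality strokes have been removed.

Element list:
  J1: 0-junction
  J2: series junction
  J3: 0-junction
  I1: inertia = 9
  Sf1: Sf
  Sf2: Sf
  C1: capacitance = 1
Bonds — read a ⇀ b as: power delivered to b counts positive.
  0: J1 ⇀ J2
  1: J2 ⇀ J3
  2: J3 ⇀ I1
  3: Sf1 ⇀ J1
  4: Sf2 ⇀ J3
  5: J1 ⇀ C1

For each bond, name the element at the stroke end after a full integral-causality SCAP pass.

#3 stroke→Sf1  (Sf1 fixes flow; stroke at Sf1)
#4 stroke→Sf2  (Sf2 fixes flow; stroke at Sf2)
#2 stroke→I1  (I1 outputs flow p/I1)
#1 stroke→J3  (closing 0-jn rule on J3)
#0 stroke→J2  (1-jn J2 has f-setter on 1)
#5 stroke→J1  (J1: last free bond brings effort in)

β0 →J2
β1 →J3
β2 →I1
β3 →Sf1
β4 →Sf2
β5 →J1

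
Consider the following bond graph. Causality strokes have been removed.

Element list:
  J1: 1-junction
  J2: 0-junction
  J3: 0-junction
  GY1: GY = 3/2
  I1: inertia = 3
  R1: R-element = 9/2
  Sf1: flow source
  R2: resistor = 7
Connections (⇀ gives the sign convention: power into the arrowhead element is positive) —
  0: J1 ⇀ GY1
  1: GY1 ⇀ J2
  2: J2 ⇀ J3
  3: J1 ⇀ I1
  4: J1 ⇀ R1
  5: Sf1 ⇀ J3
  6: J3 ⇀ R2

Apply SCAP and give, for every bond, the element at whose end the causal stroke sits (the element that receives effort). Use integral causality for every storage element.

b5 |Sf1  (Sf1: flow source, stroke at near end)
b3 |I1  (prefer integral on I1)
b0 |J1  (1-jn J1 has f-setter on 3)
b4 |J1  (J1: bond 3 brought flow, rest push out)
b1 |J2  (GY1 both-in/both-out from 0)
b2 |J3  (common-e at J2 fixed by 1)
b6 |R2  (common-e at J3 fixed by 2)

bond 0 stroke→J1
bond 1 stroke→J2
bond 2 stroke→J3
bond 3 stroke→I1
bond 4 stroke→J1
bond 5 stroke→Sf1
bond 6 stroke→R2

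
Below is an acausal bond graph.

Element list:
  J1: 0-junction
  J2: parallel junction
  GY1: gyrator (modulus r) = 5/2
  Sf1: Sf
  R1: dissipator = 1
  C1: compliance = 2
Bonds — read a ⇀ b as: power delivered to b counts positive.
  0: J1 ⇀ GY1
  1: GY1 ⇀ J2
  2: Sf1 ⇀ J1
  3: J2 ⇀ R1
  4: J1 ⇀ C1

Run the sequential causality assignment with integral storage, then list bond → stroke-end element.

#0 |GY1
#1 |GY1
#2 |Sf1
#3 |J2
#4 |J1

#2 →Sf1  (Sf1: flow source, stroke at near end)
#4 →J1  (C1 integral (e out))
#0 →GY1  (J1 effort already set via bond 4)
#1 →GY1  (GY GY1: same side as bond 0)
#3 →J2  (only one effort-in slot at J2)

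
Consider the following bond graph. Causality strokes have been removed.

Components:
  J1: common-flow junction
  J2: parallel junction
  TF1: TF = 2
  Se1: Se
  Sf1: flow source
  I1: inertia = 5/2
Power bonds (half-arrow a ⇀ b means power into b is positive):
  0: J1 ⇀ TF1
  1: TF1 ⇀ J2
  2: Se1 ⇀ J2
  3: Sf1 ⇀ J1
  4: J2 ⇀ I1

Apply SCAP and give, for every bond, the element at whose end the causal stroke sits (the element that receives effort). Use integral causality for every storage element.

β0 stroke→J1
β1 stroke→TF1
β2 stroke→J2
β3 stroke→Sf1
β4 stroke→I1

β2 |J2  (Se1: effort source, stroke at far end)
β3 |Sf1  (Sf1 (Sf) sets flow on bond)
β0 |J1  (common-f at J1 fixed by 3)
β1 |TF1  (J2 effort already set via bond 2)
β4 |I1  (J2: bond 2 brought effort, rest push out)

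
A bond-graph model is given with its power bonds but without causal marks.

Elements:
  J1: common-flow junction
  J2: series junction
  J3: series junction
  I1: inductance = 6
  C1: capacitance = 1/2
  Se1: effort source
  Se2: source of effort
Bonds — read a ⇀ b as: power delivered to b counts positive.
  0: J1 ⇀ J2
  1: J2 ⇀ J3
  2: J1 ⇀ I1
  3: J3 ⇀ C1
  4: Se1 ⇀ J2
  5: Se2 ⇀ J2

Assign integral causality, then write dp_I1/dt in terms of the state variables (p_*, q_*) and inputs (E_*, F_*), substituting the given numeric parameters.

dp_I1/dt = E_Se1 + E_Se2 - 2*q_C1

b4 →J2  (Se1 fixes effort; stroke away)
b5 →J2  (Se2 fixes effort; stroke away)
b2 →I1  (I1 outputs flow p/I1)
b0 →J1  (J1 flow already set via bond 2)
b1 →J2  (common-f at J2 fixed by 0)
b3 →J3  (J3 flow already set via bond 1)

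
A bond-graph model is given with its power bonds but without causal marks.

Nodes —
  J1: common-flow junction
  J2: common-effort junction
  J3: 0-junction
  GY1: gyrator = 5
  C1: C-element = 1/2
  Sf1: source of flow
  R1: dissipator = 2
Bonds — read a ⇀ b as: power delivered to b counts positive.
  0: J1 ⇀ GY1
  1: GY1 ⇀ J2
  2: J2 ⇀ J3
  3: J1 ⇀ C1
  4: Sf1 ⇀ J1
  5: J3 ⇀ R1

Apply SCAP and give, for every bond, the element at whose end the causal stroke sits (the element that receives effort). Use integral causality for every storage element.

b0 stroke→J1
b1 stroke→J2
b2 stroke→J3
b3 stroke→J1
b4 stroke→Sf1
b5 stroke→R1

bond 4 →Sf1  (Sf1 fixes flow; stroke at Sf1)
bond 0 →J1  (common-f at J1 fixed by 4)
bond 3 →J1  (1-jn J1 has f-setter on 4)
bond 1 →J2  (GY GY1: same side as bond 0)
bond 2 →J3  (0-jn J2 has e-setter on 1)
bond 5 →R1  (J3: bond 2 brought effort, rest push out)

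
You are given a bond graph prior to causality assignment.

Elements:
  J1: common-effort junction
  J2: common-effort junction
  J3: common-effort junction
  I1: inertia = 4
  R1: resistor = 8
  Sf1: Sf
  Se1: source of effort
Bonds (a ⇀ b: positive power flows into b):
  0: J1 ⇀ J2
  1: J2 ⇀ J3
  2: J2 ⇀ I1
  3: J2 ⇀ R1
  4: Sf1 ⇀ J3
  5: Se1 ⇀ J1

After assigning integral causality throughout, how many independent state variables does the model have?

b4 stroke at Sf1  (Sf1: flow source, stroke at near end)
b5 stroke at J1  (source Se1 imposes e)
b0 stroke at J2  (J1 effort already set via bond 5)
b1 stroke at J3  (0-jn J2 has e-setter on 0)
b2 stroke at I1  (J2 effort already set via bond 0)
b3 stroke at R1  (0-jn J2 has e-setter on 0)

1  (I1 all integral)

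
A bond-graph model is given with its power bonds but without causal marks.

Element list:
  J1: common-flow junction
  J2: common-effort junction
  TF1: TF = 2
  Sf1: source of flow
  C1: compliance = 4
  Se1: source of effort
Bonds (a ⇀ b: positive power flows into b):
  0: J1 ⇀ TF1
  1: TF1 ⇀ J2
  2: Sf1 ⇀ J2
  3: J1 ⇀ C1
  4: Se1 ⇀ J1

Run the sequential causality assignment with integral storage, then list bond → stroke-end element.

β2 |Sf1  (Sf1: flow source, stroke at near end)
β4 |J1  (Se1: effort source, stroke at far end)
β1 |J2  (J2: last free bond brings effort in)
β0 |TF1  (TF1: transformer flips bond 1)
β3 |J1  (J1 flow already set via bond 0)

bond 0 |TF1
bond 1 |J2
bond 2 |Sf1
bond 3 |J1
bond 4 |J1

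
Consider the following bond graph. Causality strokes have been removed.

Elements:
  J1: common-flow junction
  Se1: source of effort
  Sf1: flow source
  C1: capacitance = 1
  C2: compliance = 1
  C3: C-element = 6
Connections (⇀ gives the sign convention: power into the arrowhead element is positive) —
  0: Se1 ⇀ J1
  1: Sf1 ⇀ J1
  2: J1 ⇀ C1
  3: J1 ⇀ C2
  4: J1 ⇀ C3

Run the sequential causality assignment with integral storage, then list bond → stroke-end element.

bond 0 stroke at J1
bond 1 stroke at Sf1
bond 2 stroke at J1
bond 3 stroke at J1
bond 4 stroke at J1

#0 |J1  (source Se1 imposes e)
#1 |Sf1  (Sf1 fixes flow; stroke at Sf1)
#2 |J1  (J1 flow already set via bond 1)
#3 |J1  (J1: bond 1 brought flow, rest push out)
#4 |J1  (1-jn J1 has f-setter on 1)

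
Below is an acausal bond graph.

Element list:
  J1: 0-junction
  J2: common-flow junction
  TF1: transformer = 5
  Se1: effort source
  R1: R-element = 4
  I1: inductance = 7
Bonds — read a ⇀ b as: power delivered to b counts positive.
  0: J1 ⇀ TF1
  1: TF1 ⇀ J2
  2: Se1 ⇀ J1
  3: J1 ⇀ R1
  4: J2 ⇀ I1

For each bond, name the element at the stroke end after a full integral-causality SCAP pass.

b0 stroke at TF1
b1 stroke at J2
b2 stroke at J1
b3 stroke at R1
b4 stroke at I1

#2 stroke→J1  (Se1 (Se) sets effort on bond)
#0 stroke→TF1  (J1 effort already set via bond 2)
#3 stroke→R1  (common-e at J1 fixed by 2)
#1 stroke→J2  (through TF1, causality passes straight; one stroke at TF1)
#4 stroke→I1  (J2: last free bond brings flow in)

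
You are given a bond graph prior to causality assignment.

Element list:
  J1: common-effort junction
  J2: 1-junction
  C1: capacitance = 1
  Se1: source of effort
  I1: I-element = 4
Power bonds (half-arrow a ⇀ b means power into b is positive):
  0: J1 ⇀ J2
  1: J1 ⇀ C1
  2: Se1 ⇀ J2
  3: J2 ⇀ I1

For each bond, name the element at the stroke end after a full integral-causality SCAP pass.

b0 →J2
b1 →J1
b2 →J2
b3 →I1

b2 stroke at J2  (source Se1 imposes e)
b1 stroke at J1  (C1 outputs effort q/C1)
b0 stroke at J2  (common-e at J1 fixed by 1)
b3 stroke at I1  (only one flow-in slot at J2)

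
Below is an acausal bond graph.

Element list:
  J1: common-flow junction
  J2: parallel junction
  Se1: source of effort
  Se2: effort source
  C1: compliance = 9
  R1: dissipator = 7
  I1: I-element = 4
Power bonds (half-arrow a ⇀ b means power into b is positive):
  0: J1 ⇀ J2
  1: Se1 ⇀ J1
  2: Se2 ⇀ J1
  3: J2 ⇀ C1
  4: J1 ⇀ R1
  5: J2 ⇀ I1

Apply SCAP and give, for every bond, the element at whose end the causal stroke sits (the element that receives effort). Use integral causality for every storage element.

β0 →J1
β1 →J1
β2 →J1
β3 →J2
β4 →R1
β5 →I1

bond 1 stroke at J1  (Se1 (Se) sets effort on bond)
bond 2 stroke at J1  (Se2: effort source, stroke at far end)
bond 3 stroke at J2  (prefer integral on C1)
bond 0 stroke at J1  (J2: bond 3 brought effort, rest push out)
bond 5 stroke at I1  (J2 effort already set via bond 3)
bond 4 stroke at R1  (only one flow-in slot at J1)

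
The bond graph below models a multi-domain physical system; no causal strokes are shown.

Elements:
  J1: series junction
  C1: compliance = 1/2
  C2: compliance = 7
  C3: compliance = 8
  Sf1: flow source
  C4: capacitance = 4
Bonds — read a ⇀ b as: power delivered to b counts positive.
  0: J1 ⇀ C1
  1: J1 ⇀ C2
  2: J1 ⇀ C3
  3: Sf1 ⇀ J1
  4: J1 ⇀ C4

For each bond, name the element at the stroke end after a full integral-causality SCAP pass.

β0 →J1
β1 →J1
β2 →J1
β3 →Sf1
β4 →J1

b3 →Sf1  (Sf1: flow source, stroke at near end)
b0 →J1  (J1 flow already set via bond 3)
b1 →J1  (common-f at J1 fixed by 3)
b2 →J1  (J1 flow already set via bond 3)
b4 →J1  (J1: bond 3 brought flow, rest push out)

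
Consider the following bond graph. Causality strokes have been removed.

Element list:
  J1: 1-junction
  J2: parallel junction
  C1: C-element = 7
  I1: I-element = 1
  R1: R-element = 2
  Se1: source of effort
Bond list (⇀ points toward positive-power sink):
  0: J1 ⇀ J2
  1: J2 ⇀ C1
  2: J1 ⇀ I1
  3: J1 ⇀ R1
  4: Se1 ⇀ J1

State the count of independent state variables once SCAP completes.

2  (C1, I1 all integral)

β4 stroke→J1  (Se1 (Se) sets effort on bond)
β1 stroke→J2  (C1 outputs effort q/C1)
β0 stroke→J1  (J2 effort already set via bond 1)
β2 stroke→I1  (I1 outputs flow p/I1)
β3 stroke→J1  (J1 flow already set via bond 2)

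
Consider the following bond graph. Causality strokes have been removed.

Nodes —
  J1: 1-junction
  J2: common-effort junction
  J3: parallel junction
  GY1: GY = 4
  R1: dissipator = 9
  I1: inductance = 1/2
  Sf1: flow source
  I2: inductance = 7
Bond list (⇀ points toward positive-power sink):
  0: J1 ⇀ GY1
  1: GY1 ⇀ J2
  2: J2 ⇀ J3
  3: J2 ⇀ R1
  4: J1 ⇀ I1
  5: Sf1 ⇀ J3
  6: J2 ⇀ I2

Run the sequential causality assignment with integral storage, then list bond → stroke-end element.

bond 0 stroke→J1
bond 1 stroke→J2
bond 2 stroke→J3
bond 3 stroke→R1
bond 4 stroke→I1
bond 5 stroke→Sf1
bond 6 stroke→I2

#5 →Sf1  (Sf1: flow source, stroke at near end)
#2 →J3  (only one effort-in slot at J3)
#4 →I1  (I1 integral (f out))
#0 →J1  (J1: bond 4 brought flow, rest push out)
#1 →J2  (through GY1, causality inverts; strokes same side of GY1)
#3 →R1  (J2 effort already set via bond 1)
#6 →I2  (common-e at J2 fixed by 1)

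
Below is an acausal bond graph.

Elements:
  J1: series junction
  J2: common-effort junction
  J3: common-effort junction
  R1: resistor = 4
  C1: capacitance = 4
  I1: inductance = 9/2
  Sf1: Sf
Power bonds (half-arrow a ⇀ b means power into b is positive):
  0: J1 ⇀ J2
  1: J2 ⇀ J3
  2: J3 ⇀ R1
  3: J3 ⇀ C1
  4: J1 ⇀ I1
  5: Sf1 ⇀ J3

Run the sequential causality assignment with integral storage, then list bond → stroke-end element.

bond 0 stroke→J1
bond 1 stroke→J2
bond 2 stroke→R1
bond 3 stroke→J3
bond 4 stroke→I1
bond 5 stroke→Sf1

bond 5 |Sf1  (Sf1: flow source, stroke at near end)
bond 3 |J3  (C1 outputs effort q/C1)
bond 1 |J2  (0-jn J3 has e-setter on 3)
bond 2 |R1  (J3 effort already set via bond 3)
bond 0 |J1  (common-e at J2 fixed by 1)
bond 4 |I1  (J1: last free bond brings flow in)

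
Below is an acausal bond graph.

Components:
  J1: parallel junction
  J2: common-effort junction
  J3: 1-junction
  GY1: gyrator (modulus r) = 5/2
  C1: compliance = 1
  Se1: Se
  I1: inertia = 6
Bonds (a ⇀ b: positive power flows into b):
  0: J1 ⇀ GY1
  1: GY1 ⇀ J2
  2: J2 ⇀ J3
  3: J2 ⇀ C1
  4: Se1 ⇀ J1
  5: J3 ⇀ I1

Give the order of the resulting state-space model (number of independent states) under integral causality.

2  (C1, I1 all integral)

b4 stroke at J1  (Se1 (Se) sets effort on bond)
b0 stroke at GY1  (0-jn J1 has e-setter on 4)
b1 stroke at GY1  (GY GY1: same side as bond 0)
b3 stroke at J2  (prefer integral on C1)
b2 stroke at J3  (J2: bond 3 brought effort, rest push out)
b5 stroke at I1  (closing 1-jn rule on J3)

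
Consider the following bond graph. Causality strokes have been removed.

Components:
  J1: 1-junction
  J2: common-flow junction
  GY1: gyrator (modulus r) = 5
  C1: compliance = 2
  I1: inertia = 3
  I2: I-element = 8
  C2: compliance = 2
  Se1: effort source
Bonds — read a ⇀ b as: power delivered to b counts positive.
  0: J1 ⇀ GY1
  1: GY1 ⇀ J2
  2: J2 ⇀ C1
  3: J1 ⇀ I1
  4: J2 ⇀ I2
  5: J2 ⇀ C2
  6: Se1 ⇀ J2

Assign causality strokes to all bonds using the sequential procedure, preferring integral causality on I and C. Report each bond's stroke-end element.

#6 stroke→J2  (Se1: effort source, stroke at far end)
#2 stroke→J2  (prefer integral on C1)
#3 stroke→I1  (I1 outputs flow p/I1)
#0 stroke→J1  (J1 flow already set via bond 3)
#1 stroke→J2  (GY GY1: same side as bond 0)
#4 stroke→I2  (I2: I, integral causality)
#5 stroke→J2  (1-jn J2 has f-setter on 4)

#0 stroke at J1
#1 stroke at J2
#2 stroke at J2
#3 stroke at I1
#4 stroke at I2
#5 stroke at J2
#6 stroke at J2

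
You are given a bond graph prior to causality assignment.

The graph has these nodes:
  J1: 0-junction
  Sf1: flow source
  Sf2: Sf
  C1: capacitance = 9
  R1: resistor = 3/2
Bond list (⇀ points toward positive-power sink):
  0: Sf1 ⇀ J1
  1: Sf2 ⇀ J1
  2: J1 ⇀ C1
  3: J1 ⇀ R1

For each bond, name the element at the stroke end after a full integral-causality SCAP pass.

β0 stroke at Sf1
β1 stroke at Sf2
β2 stroke at J1
β3 stroke at R1

b0 stroke at Sf1  (Sf1 fixes flow; stroke at Sf1)
b1 stroke at Sf2  (Sf2: flow source, stroke at near end)
b2 stroke at J1  (prefer integral on C1)
b3 stroke at R1  (0-jn J1 has e-setter on 2)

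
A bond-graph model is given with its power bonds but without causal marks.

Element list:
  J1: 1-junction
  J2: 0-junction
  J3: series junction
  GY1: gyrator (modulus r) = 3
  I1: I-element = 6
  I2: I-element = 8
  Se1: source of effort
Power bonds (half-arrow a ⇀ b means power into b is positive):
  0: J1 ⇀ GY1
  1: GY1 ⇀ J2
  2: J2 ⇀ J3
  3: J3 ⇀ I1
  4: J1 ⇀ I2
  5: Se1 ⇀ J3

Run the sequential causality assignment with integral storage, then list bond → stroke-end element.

β0 →J1
β1 →J2
β2 →J3
β3 →I1
β4 →I2
β5 →J3

#5 stroke→J3  (Se1: effort source, stroke at far end)
#3 stroke→I1  (prefer integral on I1)
#2 stroke→J3  (J3: bond 3 brought flow, rest push out)
#1 stroke→J2  (J2 needs exactly one e-in)
#0 stroke→J1  (GY GY1: same side as bond 1)
#4 stroke→I2  (J1 needs exactly one f-in)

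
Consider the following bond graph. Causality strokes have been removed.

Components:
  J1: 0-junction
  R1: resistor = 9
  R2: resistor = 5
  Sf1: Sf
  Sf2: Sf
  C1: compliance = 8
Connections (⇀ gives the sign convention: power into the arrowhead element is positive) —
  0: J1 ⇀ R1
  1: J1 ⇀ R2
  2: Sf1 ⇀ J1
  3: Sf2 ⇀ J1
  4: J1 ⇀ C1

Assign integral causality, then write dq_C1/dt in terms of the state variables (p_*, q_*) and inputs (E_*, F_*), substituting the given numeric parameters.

dq_C1/dt = F_Sf1 + F_Sf2 - 7*q_C1/180

#2 stroke→Sf1  (Sf1 fixes flow; stroke at Sf1)
#3 stroke→Sf2  (source Sf2 imposes f)
#4 stroke→J1  (C1 integral (e out))
#0 stroke→R1  (J1 effort already set via bond 4)
#1 stroke→R2  (0-jn J1 has e-setter on 4)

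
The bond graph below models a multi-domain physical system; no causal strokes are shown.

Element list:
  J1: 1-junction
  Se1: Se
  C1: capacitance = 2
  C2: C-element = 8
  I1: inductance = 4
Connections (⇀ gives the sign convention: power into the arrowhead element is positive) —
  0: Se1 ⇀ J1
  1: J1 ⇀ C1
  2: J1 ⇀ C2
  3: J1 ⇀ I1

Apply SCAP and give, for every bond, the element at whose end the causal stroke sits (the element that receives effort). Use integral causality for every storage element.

b0 |J1
b1 |J1
b2 |J1
b3 |I1

β0 stroke at J1  (Se1 fixes effort; stroke away)
β1 stroke at J1  (C1: C, integral causality)
β2 stroke at J1  (C2 integral (e out))
β3 stroke at I1  (J1: last free bond brings flow in)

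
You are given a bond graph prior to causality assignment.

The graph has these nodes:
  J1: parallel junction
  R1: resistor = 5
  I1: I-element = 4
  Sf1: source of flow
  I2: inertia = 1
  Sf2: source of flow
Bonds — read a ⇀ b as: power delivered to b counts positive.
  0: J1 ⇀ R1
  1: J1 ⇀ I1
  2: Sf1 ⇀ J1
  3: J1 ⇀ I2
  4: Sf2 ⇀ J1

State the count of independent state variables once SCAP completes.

bond 2 |Sf1  (Sf1 (Sf) sets flow on bond)
bond 4 |Sf2  (Sf2 (Sf) sets flow on bond)
bond 1 |I1  (prefer integral on I1)
bond 3 |I2  (I2 integral (f out))
bond 0 |J1  (closing 0-jn rule on J1)

2  (I1, I2 all integral)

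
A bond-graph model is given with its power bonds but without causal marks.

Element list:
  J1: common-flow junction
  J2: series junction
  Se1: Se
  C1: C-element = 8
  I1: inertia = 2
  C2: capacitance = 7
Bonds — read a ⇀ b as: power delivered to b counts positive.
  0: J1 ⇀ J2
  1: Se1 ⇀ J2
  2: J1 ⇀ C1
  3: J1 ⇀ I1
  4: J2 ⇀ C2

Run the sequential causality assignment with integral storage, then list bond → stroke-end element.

bond 1 →J2  (Se1: effort source, stroke at far end)
bond 2 →J1  (C1 integral (e out))
bond 3 →I1  (I1 outputs flow p/I1)
bond 0 →J1  (1-jn J1 has f-setter on 3)
bond 4 →J2  (J2: bond 0 brought flow, rest push out)

bond 0 stroke→J1
bond 1 stroke→J2
bond 2 stroke→J1
bond 3 stroke→I1
bond 4 stroke→J2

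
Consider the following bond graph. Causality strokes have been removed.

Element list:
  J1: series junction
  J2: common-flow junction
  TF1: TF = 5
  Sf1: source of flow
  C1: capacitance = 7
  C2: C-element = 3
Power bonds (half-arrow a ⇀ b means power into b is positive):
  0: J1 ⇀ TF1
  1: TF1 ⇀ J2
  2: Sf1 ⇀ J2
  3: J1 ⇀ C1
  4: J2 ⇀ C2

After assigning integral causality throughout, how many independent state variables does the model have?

2  (C1, C2 all integral)

bond 2 |Sf1  (source Sf1 imposes f)
bond 1 |J2  (J2 flow already set via bond 2)
bond 4 |J2  (J2: bond 2 brought flow, rest push out)
bond 0 |TF1  (TF TF1: opposite of bond 1)
bond 3 |J1  (J1 flow already set via bond 0)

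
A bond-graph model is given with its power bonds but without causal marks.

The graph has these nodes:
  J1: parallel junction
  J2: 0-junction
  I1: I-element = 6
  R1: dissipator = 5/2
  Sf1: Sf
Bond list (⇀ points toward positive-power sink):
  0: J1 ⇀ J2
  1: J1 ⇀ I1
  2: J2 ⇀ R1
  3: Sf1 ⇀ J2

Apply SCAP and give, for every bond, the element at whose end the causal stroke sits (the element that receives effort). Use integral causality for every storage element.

b3 →Sf1  (source Sf1 imposes f)
b1 →I1  (I1: I, integral causality)
b0 →J1  (J1: last free bond brings effort in)
b2 →J2  (only one effort-in slot at J2)

bond 0 →J1
bond 1 →I1
bond 2 →J2
bond 3 →Sf1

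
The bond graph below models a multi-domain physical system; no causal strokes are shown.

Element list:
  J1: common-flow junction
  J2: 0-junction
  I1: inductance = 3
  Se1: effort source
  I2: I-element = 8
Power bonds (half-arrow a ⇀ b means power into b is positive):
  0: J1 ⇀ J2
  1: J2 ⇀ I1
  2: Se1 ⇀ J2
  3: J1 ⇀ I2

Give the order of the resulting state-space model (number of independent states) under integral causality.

2  (I1, I2 all integral)

#2 →J2  (Se1 fixes effort; stroke away)
#0 →J1  (common-e at J2 fixed by 2)
#1 →I1  (0-jn J2 has e-setter on 2)
#3 →I2  (closing 1-jn rule on J1)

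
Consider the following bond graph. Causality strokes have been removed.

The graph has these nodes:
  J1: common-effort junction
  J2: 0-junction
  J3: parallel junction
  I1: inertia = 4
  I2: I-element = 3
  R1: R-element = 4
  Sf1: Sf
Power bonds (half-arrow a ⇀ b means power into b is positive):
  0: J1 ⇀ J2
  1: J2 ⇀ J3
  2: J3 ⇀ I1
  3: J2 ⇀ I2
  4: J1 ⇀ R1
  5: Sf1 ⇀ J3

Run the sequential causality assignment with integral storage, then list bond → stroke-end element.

β5 stroke→Sf1  (source Sf1 imposes f)
β2 stroke→I1  (I1 outputs flow p/I1)
β1 stroke→J3  (only one effort-in slot at J3)
β3 stroke→I2  (prefer integral on I2)
β0 stroke→J2  (closing 0-jn rule on J2)
β4 stroke→J1  (closing 0-jn rule on J1)

#0 stroke→J2
#1 stroke→J3
#2 stroke→I1
#3 stroke→I2
#4 stroke→J1
#5 stroke→Sf1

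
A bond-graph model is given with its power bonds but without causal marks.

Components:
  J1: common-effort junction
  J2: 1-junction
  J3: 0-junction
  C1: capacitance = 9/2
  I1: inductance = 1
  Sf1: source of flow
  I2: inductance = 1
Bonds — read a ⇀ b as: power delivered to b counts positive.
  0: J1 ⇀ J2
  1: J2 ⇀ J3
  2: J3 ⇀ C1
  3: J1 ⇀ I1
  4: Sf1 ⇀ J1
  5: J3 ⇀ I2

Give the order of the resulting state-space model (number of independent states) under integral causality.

#4 stroke at Sf1  (Sf1 fixes flow; stroke at Sf1)
#2 stroke at J3  (C1 outputs effort q/C1)
#1 stroke at J2  (common-e at J3 fixed by 2)
#5 stroke at I2  (J3 effort already set via bond 2)
#0 stroke at J1  (J2: last free bond brings flow in)
#3 stroke at I1  (J1 effort already set via bond 0)

3  (C1, I1, I2 all integral)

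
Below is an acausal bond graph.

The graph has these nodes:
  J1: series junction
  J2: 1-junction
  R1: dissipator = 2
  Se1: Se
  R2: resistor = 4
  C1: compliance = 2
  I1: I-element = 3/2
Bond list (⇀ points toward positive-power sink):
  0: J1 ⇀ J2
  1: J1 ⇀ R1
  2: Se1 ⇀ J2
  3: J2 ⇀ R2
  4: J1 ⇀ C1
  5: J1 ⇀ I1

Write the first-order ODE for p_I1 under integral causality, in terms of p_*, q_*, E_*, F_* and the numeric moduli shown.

#2 stroke at J2  (Se1: effort source, stroke at far end)
#4 stroke at J1  (C1 outputs effort q/C1)
#5 stroke at I1  (I1 integral (f out))
#0 stroke at J1  (common-f at J1 fixed by 5)
#1 stroke at J1  (common-f at J1 fixed by 5)
#3 stroke at J2  (common-f at J2 fixed by 0)

dp_I1/dt = E_Se1 - 4*p_I1 - q_C1/2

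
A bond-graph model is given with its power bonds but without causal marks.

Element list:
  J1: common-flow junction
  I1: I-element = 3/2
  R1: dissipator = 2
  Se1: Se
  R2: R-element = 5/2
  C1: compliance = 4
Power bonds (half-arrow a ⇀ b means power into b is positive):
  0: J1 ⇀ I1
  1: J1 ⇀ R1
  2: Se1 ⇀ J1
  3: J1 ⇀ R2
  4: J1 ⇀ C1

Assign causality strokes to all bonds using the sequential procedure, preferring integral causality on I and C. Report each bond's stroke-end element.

β0 |I1
β1 |J1
β2 |J1
β3 |J1
β4 |J1

b2 stroke→J1  (Se1 (Se) sets effort on bond)
b0 stroke→I1  (I1 integral (f out))
b1 stroke→J1  (J1: bond 0 brought flow, rest push out)
b3 stroke→J1  (J1 flow already set via bond 0)
b4 stroke→J1  (J1: bond 0 brought flow, rest push out)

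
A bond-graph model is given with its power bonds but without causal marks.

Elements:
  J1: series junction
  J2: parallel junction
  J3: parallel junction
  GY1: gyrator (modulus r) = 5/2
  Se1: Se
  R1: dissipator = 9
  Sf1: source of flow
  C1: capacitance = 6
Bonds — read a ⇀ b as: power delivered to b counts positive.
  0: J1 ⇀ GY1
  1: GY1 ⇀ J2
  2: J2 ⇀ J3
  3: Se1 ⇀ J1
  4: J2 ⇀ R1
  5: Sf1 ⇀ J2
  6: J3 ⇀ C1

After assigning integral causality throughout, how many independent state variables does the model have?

1  (C1 all integral)

bond 3 stroke→J1  (Se1 fixes effort; stroke away)
bond 5 stroke→Sf1  (Sf1: flow source, stroke at near end)
bond 0 stroke→GY1  (J1: last free bond brings flow in)
bond 1 stroke→GY1  (GY1 both-in/both-out from 0)
bond 6 stroke→J3  (C1: C, integral causality)
bond 2 stroke→J2  (J3: bond 6 brought effort, rest push out)
bond 4 stroke→R1  (J2 effort already set via bond 2)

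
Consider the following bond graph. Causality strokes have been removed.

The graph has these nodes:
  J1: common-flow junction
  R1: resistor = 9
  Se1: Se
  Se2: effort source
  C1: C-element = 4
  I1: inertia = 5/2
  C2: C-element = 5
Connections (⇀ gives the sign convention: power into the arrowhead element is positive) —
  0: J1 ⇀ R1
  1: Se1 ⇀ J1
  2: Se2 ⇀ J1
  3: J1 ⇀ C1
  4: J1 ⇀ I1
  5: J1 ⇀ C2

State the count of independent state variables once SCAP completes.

3  (C1, C2, I1 all integral)

β1 →J1  (Se1: effort source, stroke at far end)
β2 →J1  (Se2 (Se) sets effort on bond)
β3 →J1  (C1 outputs effort q/C1)
β4 →I1  (prefer integral on I1)
β0 →J1  (J1 flow already set via bond 4)
β5 →J1  (J1: bond 4 brought flow, rest push out)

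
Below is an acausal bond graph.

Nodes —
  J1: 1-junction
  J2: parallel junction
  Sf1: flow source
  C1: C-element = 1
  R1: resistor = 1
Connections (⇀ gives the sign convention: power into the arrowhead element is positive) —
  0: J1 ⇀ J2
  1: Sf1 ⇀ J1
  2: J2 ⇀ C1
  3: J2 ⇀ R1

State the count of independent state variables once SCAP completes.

β1 |Sf1  (Sf1: flow source, stroke at near end)
β0 |J1  (common-f at J1 fixed by 1)
β2 |J2  (C1 integral (e out))
β3 |R1  (common-e at J2 fixed by 2)

1  (C1 all integral)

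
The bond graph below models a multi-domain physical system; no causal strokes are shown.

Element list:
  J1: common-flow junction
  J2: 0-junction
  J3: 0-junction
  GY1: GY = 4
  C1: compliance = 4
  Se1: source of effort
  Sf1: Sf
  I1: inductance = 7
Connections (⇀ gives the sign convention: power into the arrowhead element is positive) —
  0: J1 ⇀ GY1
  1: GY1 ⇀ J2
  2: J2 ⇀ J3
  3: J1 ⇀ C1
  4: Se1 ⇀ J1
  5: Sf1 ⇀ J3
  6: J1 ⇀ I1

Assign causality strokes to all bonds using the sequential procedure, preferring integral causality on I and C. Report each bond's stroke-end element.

#0 stroke at J1
#1 stroke at J2
#2 stroke at J3
#3 stroke at J1
#4 stroke at J1
#5 stroke at Sf1
#6 stroke at I1

bond 4 →J1  (source Se1 imposes e)
bond 5 →Sf1  (Sf1 (Sf) sets flow on bond)
bond 2 →J3  (J3 needs exactly one e-in)
bond 1 →J2  (closing 0-jn rule on J2)
bond 0 →J1  (GY1: gyrator matches bond 1)
bond 3 →J1  (C1 outputs effort q/C1)
bond 6 →I1  (J1: last free bond brings flow in)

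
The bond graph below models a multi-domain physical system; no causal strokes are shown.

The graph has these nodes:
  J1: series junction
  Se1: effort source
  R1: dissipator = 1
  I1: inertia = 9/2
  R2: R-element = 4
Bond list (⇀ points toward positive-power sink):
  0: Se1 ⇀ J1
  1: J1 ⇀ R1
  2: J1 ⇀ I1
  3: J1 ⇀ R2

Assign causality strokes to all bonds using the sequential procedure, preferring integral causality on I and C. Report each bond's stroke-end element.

β0 →J1
β1 →J1
β2 →I1
β3 →J1

b0 →J1  (Se1 fixes effort; stroke away)
b2 →I1  (prefer integral on I1)
b1 →J1  (common-f at J1 fixed by 2)
b3 →J1  (J1: bond 2 brought flow, rest push out)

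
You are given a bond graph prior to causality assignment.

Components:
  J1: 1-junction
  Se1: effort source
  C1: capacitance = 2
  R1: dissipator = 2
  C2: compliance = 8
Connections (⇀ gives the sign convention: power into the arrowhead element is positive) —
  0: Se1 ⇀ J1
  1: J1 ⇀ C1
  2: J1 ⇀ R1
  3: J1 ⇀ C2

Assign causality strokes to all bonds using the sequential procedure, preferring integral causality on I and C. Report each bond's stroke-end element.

b0 |J1  (Se1: effort source, stroke at far end)
b1 |J1  (C1: C, integral causality)
b3 |J1  (C2: C, integral causality)
b2 |R1  (closing 1-jn rule on J1)

b0 →J1
b1 →J1
b2 →R1
b3 →J1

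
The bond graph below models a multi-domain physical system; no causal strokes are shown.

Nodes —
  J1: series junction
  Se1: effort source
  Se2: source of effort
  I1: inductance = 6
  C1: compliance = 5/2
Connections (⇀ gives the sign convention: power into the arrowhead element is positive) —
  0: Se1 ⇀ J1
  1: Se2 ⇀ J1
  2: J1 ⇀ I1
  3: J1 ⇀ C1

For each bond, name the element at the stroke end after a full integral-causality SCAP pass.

β0 stroke→J1
β1 stroke→J1
β2 stroke→I1
β3 stroke→J1

#0 stroke→J1  (Se1 (Se) sets effort on bond)
#1 stroke→J1  (Se2: effort source, stroke at far end)
#2 stroke→I1  (I1 outputs flow p/I1)
#3 stroke→J1  (1-jn J1 has f-setter on 2)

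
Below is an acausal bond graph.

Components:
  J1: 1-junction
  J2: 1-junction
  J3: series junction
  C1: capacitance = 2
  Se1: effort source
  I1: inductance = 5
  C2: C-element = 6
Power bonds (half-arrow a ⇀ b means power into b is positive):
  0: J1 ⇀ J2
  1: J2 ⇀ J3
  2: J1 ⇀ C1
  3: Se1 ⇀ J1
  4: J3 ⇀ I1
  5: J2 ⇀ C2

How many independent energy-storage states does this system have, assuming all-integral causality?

b3 stroke at J1  (Se1 (Se) sets effort on bond)
b2 stroke at J1  (C1: C, integral causality)
b0 stroke at J2  (closing 1-jn rule on J1)
b4 stroke at I1  (I1: I, integral causality)
b1 stroke at J3  (J3: bond 4 brought flow, rest push out)
b5 stroke at J2  (J2: bond 1 brought flow, rest push out)

3  (C1, C2, I1 all integral)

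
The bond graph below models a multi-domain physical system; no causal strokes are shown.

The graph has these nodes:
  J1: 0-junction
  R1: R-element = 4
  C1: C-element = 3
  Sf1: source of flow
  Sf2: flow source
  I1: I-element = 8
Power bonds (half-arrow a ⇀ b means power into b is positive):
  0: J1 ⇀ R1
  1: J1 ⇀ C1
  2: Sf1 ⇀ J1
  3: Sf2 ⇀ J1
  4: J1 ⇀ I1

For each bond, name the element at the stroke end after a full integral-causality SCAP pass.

#2 stroke→Sf1  (Sf1: flow source, stroke at near end)
#3 stroke→Sf2  (Sf2: flow source, stroke at near end)
#1 stroke→J1  (prefer integral on C1)
#0 stroke→R1  (0-jn J1 has e-setter on 1)
#4 stroke→I1  (0-jn J1 has e-setter on 1)

b0 →R1
b1 →J1
b2 →Sf1
b3 →Sf2
b4 →I1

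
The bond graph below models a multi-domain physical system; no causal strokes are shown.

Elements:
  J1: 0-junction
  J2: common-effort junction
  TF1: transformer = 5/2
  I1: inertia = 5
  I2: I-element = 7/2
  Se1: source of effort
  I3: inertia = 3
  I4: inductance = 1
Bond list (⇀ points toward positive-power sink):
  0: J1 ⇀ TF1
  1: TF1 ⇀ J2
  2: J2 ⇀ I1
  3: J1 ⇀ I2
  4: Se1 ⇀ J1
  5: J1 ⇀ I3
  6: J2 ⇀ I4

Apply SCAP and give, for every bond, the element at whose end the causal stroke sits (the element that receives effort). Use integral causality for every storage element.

#0 →TF1
#1 →J2
#2 →I1
#3 →I2
#4 →J1
#5 →I3
#6 →I4

β4 stroke at J1  (Se1 fixes effort; stroke away)
β0 stroke at TF1  (J1 effort already set via bond 4)
β3 stroke at I2  (J1 effort already set via bond 4)
β5 stroke at I3  (0-jn J1 has e-setter on 4)
β1 stroke at J2  (TF1: transformer flips bond 0)
β2 stroke at I1  (J2 effort already set via bond 1)
β6 stroke at I4  (J2 effort already set via bond 1)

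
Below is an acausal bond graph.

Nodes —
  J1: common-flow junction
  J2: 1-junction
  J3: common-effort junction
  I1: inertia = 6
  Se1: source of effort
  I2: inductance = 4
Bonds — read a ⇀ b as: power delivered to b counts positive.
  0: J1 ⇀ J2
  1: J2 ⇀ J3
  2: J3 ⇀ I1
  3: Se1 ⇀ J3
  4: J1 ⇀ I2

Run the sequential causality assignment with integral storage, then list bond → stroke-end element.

b3 stroke→J3  (Se1: effort source, stroke at far end)
b1 stroke→J2  (common-e at J3 fixed by 3)
b2 stroke→I1  (J3 effort already set via bond 3)
b0 stroke→J1  (closing 1-jn rule on J2)
b4 stroke→I2  (J1: last free bond brings flow in)

#0 |J1
#1 |J2
#2 |I1
#3 |J3
#4 |I2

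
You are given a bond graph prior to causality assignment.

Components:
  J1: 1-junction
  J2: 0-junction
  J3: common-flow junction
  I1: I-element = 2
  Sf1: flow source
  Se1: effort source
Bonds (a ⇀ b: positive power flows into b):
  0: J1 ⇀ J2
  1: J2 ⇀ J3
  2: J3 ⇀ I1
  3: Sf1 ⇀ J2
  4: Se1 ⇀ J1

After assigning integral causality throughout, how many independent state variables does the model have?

#3 →Sf1  (Sf1 (Sf) sets flow on bond)
#4 →J1  (source Se1 imposes e)
#0 →J2  (only one flow-in slot at J1)
#1 →J3  (common-e at J2 fixed by 0)
#2 →I1  (only one flow-in slot at J3)

1  (I1 all integral)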